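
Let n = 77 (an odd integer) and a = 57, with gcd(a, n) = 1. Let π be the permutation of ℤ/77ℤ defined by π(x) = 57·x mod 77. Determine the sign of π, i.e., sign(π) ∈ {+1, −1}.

Orbit of 1 under x↦57x: [1, 57, 15, 8, 71, 43, 64]… (length divides ord_77(57)).
Decompose π into cycles: lengths [10, 10, 10, 10, 10, 10, 10, 1, 1, 1, 1, 1, 1, 1] (14 cycles, including the fixed point 0).
sign(π) = (−1)^{n − #cycles} = (−1)^{77−14} = (−1)^63 = -1.
Check: (57/77) = -1 by Zolotarev.

-1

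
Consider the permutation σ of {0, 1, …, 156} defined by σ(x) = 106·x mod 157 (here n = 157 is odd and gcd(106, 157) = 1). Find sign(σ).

+1

Trace 89: π^k(89) = [89, 14, 71, 147, 39, 52, 17] for k=0..6.
Cycle type of π: 39×4 + 1; total 5 cycles.
157 − 5 = 152 transpositions; sign(π) = (−1)^152 = +1.
(106|157)_J = +1 (Zolotarev's lemma cross-check).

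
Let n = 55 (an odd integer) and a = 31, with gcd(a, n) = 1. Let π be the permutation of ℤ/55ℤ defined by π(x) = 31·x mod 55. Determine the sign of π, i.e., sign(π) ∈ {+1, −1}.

Start at x=31: 31 → 26 → 36 → 16 → 1 → 31 (one orbit).
Decompose π into cycles: lengths [5, 5, 5, 5, 5, 5, 5, 5, 5, 5, 1, 1, 1, 1, 1] (15 cycles, including the fixed point 0).
With 15 cycles on 55 points, sign = (−1)^{55−15} = +1.

+1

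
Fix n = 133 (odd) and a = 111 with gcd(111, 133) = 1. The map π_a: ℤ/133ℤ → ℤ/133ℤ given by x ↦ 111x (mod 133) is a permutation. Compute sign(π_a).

Start at x=99: 99 → 83 → 36 → 6 → 1 → 111 → 85 → … (one orbit).
12 cycles of lengths [18, 18, 18, 18, 18, 18, 9, 9, 2, 2, 2, 1].
Σ(ℓ_i−1) = 133−12 = 121; sign = (−1)^121 = -1.
(111|133)_J = -1 (Zolotarev's lemma cross-check).

-1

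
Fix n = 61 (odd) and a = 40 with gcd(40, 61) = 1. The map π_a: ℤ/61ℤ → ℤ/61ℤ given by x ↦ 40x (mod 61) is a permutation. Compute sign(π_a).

-1

Orbit of 21 under x↦40x: [21, 47, 50, 48, 29, 1, 40]… (length divides ord_61(40)).
Cycle type of π: 12×5 + 1; total 6 cycles.
sign(π) = (−1)^{n − #cycles} = (−1)^{61−6} = (−1)^55 = -1.
Zolotarev: (40|61) = -1, matching the cycle-count sign.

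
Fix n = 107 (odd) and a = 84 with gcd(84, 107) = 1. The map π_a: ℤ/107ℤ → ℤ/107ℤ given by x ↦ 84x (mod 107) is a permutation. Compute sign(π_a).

Trace 103: π^k(103) = [103, 92, 24, 90, 70, 102, 8] for k=0..6.
Decompose π into cycles: lengths [106, 1] (2 cycles, including the fixed point 0).
With 2 cycles on 107 points, sign = (−1)^{107−2} = -1.
Zolotarev: (84|107) = -1, matching the cycle-count sign.

-1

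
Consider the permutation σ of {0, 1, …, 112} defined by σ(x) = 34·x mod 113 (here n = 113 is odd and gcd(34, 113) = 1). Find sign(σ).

Orbit of 33 under x↦34x: [33, 105, 67, 18, 47, 16, 92]… (length divides ord_113(34)).
2 cycles of lengths [112, 1].
sign(π) = (−1)^{n − #cycles} = (−1)^{113−2} = (−1)^111 = -1.
Via Zolotarev, sign(π_{34}) = (34|113) = -1.

-1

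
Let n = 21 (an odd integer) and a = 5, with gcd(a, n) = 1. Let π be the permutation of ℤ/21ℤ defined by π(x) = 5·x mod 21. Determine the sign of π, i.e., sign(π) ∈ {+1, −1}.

+1

Start at x=1: 1 → 5 → 4 → 20 → 16 → 17 → 1 (one orbit).
The orbit structure of x ↦ 5x mod 21: 5 orbits of sizes [6, 6, 6, 2, 1].
With 5 cycles on 21 points, sign = (−1)^{21−5} = +1.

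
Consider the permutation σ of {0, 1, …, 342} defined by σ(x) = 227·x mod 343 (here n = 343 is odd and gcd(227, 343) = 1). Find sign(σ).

Start at x=227: 227 → 79 → 97 → 67 → 117 → 148 → 325 → … (one orbit).
Cycle type of π: 42×7 + 6×8 + 1; total 16 cycles.
343 − 16 = 327 transpositions; sign(π) = (−1)^327 = -1.
The Jacobi symbol (227|343) = -1 (Zolotarev) agrees.

-1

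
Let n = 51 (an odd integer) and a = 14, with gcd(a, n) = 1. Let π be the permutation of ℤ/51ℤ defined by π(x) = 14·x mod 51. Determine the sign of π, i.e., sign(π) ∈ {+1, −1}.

+1

Trace 25: π^k(25) = [25, 44, 4, 5, 19, 11, 1] for k=0..6.
5 cycles of lengths [16, 16, 16, 2, 1].
n − c = 51 − 5 = 46; sign = (−1)^46 = +1.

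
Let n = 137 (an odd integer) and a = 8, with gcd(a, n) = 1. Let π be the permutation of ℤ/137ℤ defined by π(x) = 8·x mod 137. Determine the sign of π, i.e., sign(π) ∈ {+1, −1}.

+1

Orbit of 120 under x↦8x: [120, 1, 8, 64, 101, 123, 25]… (length divides ord_137(8)).
Decompose π into cycles: lengths [68, 68, 1] (3 cycles, including the fixed point 0).
3 cycles on 137: each ℓ→(−1)^(ℓ−1), product (−1)^134 = +1.
The Jacobi symbol (8|137) = +1 (Zolotarev) agrees.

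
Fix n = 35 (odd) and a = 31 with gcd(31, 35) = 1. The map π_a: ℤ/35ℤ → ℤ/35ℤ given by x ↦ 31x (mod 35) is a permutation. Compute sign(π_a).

Start at x=11: 11 → 26 → 1 → 31 → 16 → 6 → 11 (one orbit).
Cycle type of π: 6×5 + 1×5; total 10 cycles.
35 − 10 = 25 transpositions; sign(π) = (−1)^25 = -1.
Check: (31/35) = -1 by Zolotarev.

-1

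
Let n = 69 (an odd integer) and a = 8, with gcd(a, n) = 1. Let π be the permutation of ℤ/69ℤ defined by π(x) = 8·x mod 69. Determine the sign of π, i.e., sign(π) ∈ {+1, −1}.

-1

Trace 31: π^k(31) = [31, 41, 52, 2, 16, 59, 58] for k=0..6.
Cycle lengths of π_8 on ℤ/69ℤ: [22, 22, 11, 11, 2, 1]; 6 cycles in total.
6 cycles on 69: each ℓ→(−1)^(ℓ−1), product (−1)^63 = -1.
The Jacobi symbol (8|69) = -1 (Zolotarev) agrees.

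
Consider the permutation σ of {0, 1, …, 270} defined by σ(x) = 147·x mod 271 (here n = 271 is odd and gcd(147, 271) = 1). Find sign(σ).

-1

Orbit of 201 under x↦147x: [201, 8, 92, 245, 243, 220, 91]… (length divides ord_271(147)).
Cycle type of π: 270 + 1; total 2 cycles.
Σ(ℓ_i−1) = 271−2 = 269; sign = (−1)^269 = -1.
Check: (147/271) = -1 by Zolotarev.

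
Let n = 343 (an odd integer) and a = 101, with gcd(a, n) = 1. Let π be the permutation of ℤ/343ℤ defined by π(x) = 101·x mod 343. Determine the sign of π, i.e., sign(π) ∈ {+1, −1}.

Orbit of 242 under x↦101x: [242, 89, 71, 311, 198, 104, 214]… (length divides ord_343(101)).
Cycle lengths of π_101 on ℤ/343ℤ: [294, 42, 6, 1]; 4 cycles in total.
343 − 4 = 339 transpositions; sign(π) = (−1)^339 = -1.
Zolotarev: (101|343) = -1, matching the cycle-count sign.

-1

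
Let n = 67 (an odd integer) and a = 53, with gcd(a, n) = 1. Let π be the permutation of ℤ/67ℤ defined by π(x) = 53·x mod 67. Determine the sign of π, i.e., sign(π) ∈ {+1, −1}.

-1

Start at x=25: 25 → 52 → 9 → 8 → 22 → 27 → 24 → … (one orbit).
Cycle type of π: 22×3 + 1; total 4 cycles.
With 4 cycles on 67 points, sign = (−1)^{67−4} = -1.
The Jacobi symbol (53|67) = -1 (Zolotarev) agrees.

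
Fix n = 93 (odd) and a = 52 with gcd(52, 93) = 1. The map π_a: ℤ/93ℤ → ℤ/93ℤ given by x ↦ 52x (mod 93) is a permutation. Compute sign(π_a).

Trace 25: π^k(25) = [25, 91, 82, 79, 16, 88, 19] for k=0..6.
Decompose π into cycles: lengths [30, 30, 30, 1, 1, 1] (6 cycles, including the fixed point 0).
93 − 6 = 87 transpositions; sign(π) = (−1)^87 = -1.

-1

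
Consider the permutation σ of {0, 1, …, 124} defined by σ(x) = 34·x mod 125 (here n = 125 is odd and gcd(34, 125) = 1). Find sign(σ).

+1

Trace 121: π^k(121) = [121, 114, 1, 34, 31, 54, 86] for k=0..6.
Cycle lengths of π_34 on ℤ/125ℤ: [50, 50, 10, 10, 2, 2, 1]; 7 cycles in total.
With 7 cycles on 125 points, sign = (−1)^{125−7} = +1.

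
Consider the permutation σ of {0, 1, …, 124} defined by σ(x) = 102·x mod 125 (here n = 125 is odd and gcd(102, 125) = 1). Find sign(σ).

-1

Orbit of 111 under x↦102x: [111, 72, 94, 88, 101, 52, 54]… (length divides ord_125(102)).
4 cycles of lengths [100, 20, 4, 1].
n − c = 125 − 4 = 121; sign = (−1)^121 = -1.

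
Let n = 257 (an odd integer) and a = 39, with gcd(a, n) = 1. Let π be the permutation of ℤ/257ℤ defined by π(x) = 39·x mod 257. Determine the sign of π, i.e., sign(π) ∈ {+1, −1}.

-1

Start at x=87: 87 → 52 → 229 → 193 → 74 → 59 → 245 → … (one orbit).
π_39 has 2 disjoint cycles with lengths [256, 1] on {0,…,256}.
Σ(ℓ_i−1) = 257−2 = 255; sign = (−1)^255 = -1.
The Jacobi symbol (39|257) = -1 (Zolotarev) agrees.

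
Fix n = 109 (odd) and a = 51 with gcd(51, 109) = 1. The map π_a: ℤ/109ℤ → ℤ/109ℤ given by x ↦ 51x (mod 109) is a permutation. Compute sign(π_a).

-1

Trace 16: π^k(16) = [16, 53, 87, 77, 3, 44, 64] for k=0..6.
Cycle type of π: 108 + 1; total 2 cycles.
sign(π) = (−1)^{n − #cycles} = (−1)^{109−2} = (−1)^107 = -1.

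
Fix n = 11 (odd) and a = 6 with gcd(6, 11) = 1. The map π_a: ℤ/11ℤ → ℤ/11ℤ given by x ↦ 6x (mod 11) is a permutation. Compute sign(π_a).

-1

Trace 8: π^k(8) = [8, 4, 2, 1, 6, 3, 7] for k=0..6.
The orbit structure of x ↦ 6x mod 11: 2 orbits of sizes [10, 1].
2 cycles on 11: each ℓ→(−1)^(ℓ−1), product (−1)^9 = -1.
The Jacobi symbol (6|11) = -1 (Zolotarev) agrees.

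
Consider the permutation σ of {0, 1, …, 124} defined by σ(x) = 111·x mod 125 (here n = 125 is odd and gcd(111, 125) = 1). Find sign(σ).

+1

Trace 71: π^k(71) = [71, 6, 41, 51, 36, 121, 56] for k=0..6.
The orbit structure of x ↦ 111x mod 125: 13 orbits of sizes [25, 25, 25, 25, 5, 5, 5, 5, 1, 1, 1, 1, 1].
Σ(ℓ_i−1) = 125−13 = 112; sign = (−1)^112 = +1.
Via Zolotarev, sign(π_{111}) = (111|125) = +1.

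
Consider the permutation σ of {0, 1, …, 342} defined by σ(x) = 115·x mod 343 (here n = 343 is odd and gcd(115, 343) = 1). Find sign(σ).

Trace 137: π^k(137) = [137, 320, 99, 66, 44, 258, 172] for k=0..6.
4 cycles of lengths [294, 42, 6, 1].
With 4 cycles on 343 points, sign = (−1)^{343−4} = -1.

-1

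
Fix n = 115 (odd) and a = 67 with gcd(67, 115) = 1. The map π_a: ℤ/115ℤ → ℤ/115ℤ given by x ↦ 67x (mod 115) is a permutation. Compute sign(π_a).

Orbit of 102 under x↦67x: [102, 49, 63, 81, 22, 94, 88]… (length divides ord_115(67)).
Decompose π into cycles: lengths [44, 44, 22, 4, 1] (5 cycles, including the fixed point 0).
Σ(ℓ_i−1) = 115−5 = 110; sign = (−1)^110 = +1.

+1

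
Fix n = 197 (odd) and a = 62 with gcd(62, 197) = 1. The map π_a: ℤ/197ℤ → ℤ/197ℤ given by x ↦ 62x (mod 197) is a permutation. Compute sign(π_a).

Orbit of 70 under x↦62x: [70, 6, 175, 15, 142, 136, 158]… (length divides ord_197(62)).
Cycle lengths of π_62 on ℤ/197ℤ: [98, 98, 1]; 3 cycles in total.
3 cycles on 197: each ℓ→(−1)^(ℓ−1), product (−1)^194 = +1.

+1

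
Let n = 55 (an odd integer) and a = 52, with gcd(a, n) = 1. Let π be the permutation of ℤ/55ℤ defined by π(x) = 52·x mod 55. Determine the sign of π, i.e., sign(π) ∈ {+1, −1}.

+1

Trace 14: π^k(14) = [14, 13, 16, 7, 34, 8, 31] for k=0..6.
The orbit structure of x ↦ 52x mod 55: 5 orbits of sizes [20, 20, 10, 4, 1].
55 − 5 = 50 transpositions; sign(π) = (−1)^50 = +1.
The Jacobi symbol (52|55) = +1 (Zolotarev) agrees.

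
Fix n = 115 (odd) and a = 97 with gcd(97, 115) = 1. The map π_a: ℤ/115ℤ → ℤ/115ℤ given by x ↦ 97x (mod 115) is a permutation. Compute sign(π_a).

Trace 26: π^k(26) = [26, 107, 29, 53, 81, 37, 24] for k=0..6.
5 cycles of lengths [44, 44, 22, 4, 1].
Σ(ℓ_i−1) = 115−5 = 110; sign = (−1)^110 = +1.

+1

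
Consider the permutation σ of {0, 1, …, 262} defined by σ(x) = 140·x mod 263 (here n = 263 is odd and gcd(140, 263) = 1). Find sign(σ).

+1

Start at x=111: 111 → 23 → 64 → 18 → 153 → 117 → 74 → … (one orbit).
Cycle type of π: 131×2 + 1; total 3 cycles.
3 cycles on 263: each ℓ→(−1)^(ℓ−1), product (−1)^260 = +1.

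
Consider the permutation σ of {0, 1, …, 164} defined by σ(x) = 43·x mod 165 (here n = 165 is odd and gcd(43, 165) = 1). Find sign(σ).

+1

Orbit of 142 under x↦43x: [142, 1, 43, 34]… (length divides ord_165(43)).
π_43 has 51 disjoint cycles with lengths [4, 4, 4, 4, 4, 4, 4, 4, 4, 4, 4, 4, 4, 4, 4, 4, 4, 4, 4, 4, 4, 4, 4, 4, 4, 4, 4, 4, 4, 4, 4, 4, 4, 2, 2, 2, 2, 2, 2, 2, 2, 2, 2, 2, 2, 2, 2, 2, 1, 1, 1] on {0,…,164}.
sign(π) = (−1)^{n − #cycles} = (−1)^{165−51} = (−1)^114 = +1.
Zolotarev: (43|165) = +1, matching the cycle-count sign.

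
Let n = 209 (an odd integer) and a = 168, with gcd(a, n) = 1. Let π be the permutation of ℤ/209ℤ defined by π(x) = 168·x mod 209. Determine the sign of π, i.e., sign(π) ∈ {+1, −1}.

Trace 119: π^k(119) = [119, 137, 26, 188, 25, 20, 16] for k=0..6.
The orbit structure of x ↦ 168x mod 209: 9 orbits of sizes [45, 45, 45, 45, 9, 9, 5, 5, 1].
With 9 cycles on 209 points, sign = (−1)^{209−9} = +1.
(168|209)_J = +1 (Zolotarev's lemma cross-check).

+1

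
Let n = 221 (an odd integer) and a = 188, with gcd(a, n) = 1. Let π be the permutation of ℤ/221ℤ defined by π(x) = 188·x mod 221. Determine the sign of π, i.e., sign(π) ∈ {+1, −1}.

-1

Trace 188: π^k(188) = [188, 205, 86, 35, 171, 103, 137] for k=0..6.
π_188 has 34 disjoint cycles with lengths [12, 12, 12, 12, 12, 12, 12, 12, 12, 12, 12, 12, 12, 12, 12, 12, 12, 1, 1, 1, 1, 1, 1, 1, 1, 1, 1, 1, 1, 1, 1, 1, 1, 1] on {0,…,220}.
With 34 cycles on 221 points, sign = (−1)^{221−34} = -1.
Zolotarev: (188|221) = -1, matching the cycle-count sign.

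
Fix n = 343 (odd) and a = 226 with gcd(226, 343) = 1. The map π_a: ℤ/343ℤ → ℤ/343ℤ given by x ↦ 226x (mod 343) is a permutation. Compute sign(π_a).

+1

Trace 30: π^k(30) = [30, 263, 99, 79, 18, 295, 128] for k=0..6.
31 cycles of lengths [21, 21, 21, 21, 21, 21, 21, 21, 21, 21, 21, 21, 21, 21, 3, 3, 3, 3, 3, 3, 3, 3, 3, 3, 3, 3, 3, 3, 3, 3, 1].
31 cycles on 343: each ℓ→(−1)^(ℓ−1), product (−1)^312 = +1.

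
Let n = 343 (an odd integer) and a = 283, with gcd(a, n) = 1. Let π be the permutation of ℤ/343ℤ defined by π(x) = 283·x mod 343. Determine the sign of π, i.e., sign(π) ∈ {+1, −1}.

Orbit of 195 under x↦283x: [195, 305, 222, 57, 10, 86, 328]… (length divides ord_343(283)).
Cycle lengths of π_283 on ℤ/343ℤ: [294, 42, 6, 1]; 4 cycles in total.
4 cycles on 343: each ℓ→(−1)^(ℓ−1), product (−1)^339 = -1.
(283|343)_J = -1 (Zolotarev's lemma cross-check).

-1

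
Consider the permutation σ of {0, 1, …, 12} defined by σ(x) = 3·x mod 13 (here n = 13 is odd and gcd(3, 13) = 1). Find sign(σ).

+1

Orbit of 1 under x↦3x: [1, 3, 9]… (length divides ord_13(3)).
Decompose π into cycles: lengths [3, 3, 3, 3, 1] (5 cycles, including the fixed point 0).
With 5 cycles on 13 points, sign = (−1)^{13−5} = +1.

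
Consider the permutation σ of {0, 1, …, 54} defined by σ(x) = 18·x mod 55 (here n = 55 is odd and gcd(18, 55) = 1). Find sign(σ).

Start at x=18: 18 → 49 → 2 → 36 → 43 → 4 → 17 → … (one orbit).
Decompose π into cycles: lengths [20, 20, 10, 4, 1] (5 cycles, including the fixed point 0).
With 5 cycles on 55 points, sign = (−1)^{55−5} = +1.

+1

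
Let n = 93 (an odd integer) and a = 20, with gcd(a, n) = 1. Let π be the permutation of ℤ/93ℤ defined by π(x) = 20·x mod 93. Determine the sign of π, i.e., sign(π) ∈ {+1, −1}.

Start at x=32: 32 → 82 → 59 → 64 → 71 → 25 → 35 → … (one orbit).
Cycle type of π: 30×2 + 15×2 + 2 + 1; total 6 cycles.
93 − 6 = 87 transpositions; sign(π) = (−1)^87 = -1.

-1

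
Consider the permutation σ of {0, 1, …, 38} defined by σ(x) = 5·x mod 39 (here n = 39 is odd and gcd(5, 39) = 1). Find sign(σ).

Start at x=8: 8 → 1 → 5 → 25 → 8 (one orbit).
Cycle type of π: 4×9 + 2 + 1; total 11 cycles.
39 − 11 = 28 transpositions; sign(π) = (−1)^28 = +1.
(5|39)_J = +1 (Zolotarev's lemma cross-check).

+1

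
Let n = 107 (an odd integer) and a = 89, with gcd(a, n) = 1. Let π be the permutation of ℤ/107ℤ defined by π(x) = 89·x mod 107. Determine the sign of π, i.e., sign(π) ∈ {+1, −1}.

+1

Start at x=30: 30 → 102 → 90 → 92 → 56 → 62 → 61 → … (one orbit).
The orbit structure of x ↦ 89x mod 107: 3 orbits of sizes [53, 53, 1].
n − c = 107 − 3 = 104; sign = (−1)^104 = +1.
Via Zolotarev, sign(π_{89}) = (89|107) = +1.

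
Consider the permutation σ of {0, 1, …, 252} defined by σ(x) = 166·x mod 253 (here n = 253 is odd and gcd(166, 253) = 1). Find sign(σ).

Orbit of 199 under x↦166x: [199, 144, 122, 12, 221, 1, 166]… (length divides ord_253(166)).
Decompose π into cycles: lengths [22, 22, 22, 22, 22, 22, 22, 22, 22, 22, 22, 1, 1, 1, 1, 1, 1, 1, 1, 1, 1, 1] (22 cycles, including the fixed point 0).
n − c = 253 − 22 = 231; sign = (−1)^231 = -1.
Via Zolotarev, sign(π_{166}) = (166|253) = -1.

-1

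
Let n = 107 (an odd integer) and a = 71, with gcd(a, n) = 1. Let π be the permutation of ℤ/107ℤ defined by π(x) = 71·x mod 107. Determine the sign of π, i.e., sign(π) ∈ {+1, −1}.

-1

Trace 83: π^k(83) = [83, 8, 33, 96, 75, 82, 44] for k=0..6.
Cycle lengths of π_71 on ℤ/107ℤ: [106, 1]; 2 cycles in total.
sign(π) = (−1)^{n − #cycles} = (−1)^{107−2} = (−1)^105 = -1.
Via Zolotarev, sign(π_{71}) = (71|107) = -1.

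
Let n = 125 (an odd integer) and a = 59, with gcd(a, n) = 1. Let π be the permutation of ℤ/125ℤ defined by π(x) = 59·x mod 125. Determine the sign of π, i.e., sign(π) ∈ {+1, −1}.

Start at x=19: 19 → 121 → 14 → 76 → 109 → 56 → 54 → … (one orbit).
7 cycles of lengths [50, 50, 10, 10, 2, 2, 1].
sign(π) = (−1)^{n − #cycles} = (−1)^{125−7} = (−1)^118 = +1.
Zolotarev: (59|125) = +1, matching the cycle-count sign.

+1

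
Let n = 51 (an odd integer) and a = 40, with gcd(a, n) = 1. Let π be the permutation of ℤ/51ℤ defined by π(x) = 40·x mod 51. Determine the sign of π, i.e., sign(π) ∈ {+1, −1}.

-1

Orbit of 1 under x↦40x: [1, 40, 19, 46, 4, 7, 25]… (length divides ord_51(40)).
Cycle lengths of π_40 on ℤ/51ℤ: [16, 16, 16, 1, 1, 1]; 6 cycles in total.
n − c = 51 − 6 = 45; sign = (−1)^45 = -1.
Zolotarev: (40|51) = -1, matching the cycle-count sign.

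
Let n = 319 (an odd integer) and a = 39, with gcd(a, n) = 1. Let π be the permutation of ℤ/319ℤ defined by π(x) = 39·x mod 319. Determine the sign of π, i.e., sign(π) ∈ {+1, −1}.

Orbit of 305 under x↦39x: [305, 92, 79, 210, 215, 91, 40]… (length divides ord_319(39)).
Decompose π into cycles: lengths [140, 140, 28, 10, 1] (5 cycles, including the fixed point 0).
With 5 cycles on 319 points, sign = (−1)^{319−5} = +1.
Zolotarev: (39|319) = +1, matching the cycle-count sign.

+1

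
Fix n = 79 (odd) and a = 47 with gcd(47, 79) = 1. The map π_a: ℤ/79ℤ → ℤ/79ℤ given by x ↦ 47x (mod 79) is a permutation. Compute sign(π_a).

Trace 32: π^k(32) = [32, 3, 62, 70, 51, 27, 5] for k=0..6.
2 cycles of lengths [78, 1].
79 − 2 = 77 transpositions; sign(π) = (−1)^77 = -1.
Check: (47/79) = -1 by Zolotarev.

-1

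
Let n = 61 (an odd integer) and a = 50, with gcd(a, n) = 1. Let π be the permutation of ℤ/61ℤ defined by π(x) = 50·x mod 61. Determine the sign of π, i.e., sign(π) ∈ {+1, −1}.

Orbit of 50 under x↦50x: [50, 60, 11, 1]… (length divides ord_61(50)).
π_50 has 16 disjoint cycles with lengths [4, 4, 4, 4, 4, 4, 4, 4, 4, 4, 4, 4, 4, 4, 4, 1] on {0,…,60}.
16 cycles on 61: each ℓ→(−1)^(ℓ−1), product (−1)^45 = -1.

-1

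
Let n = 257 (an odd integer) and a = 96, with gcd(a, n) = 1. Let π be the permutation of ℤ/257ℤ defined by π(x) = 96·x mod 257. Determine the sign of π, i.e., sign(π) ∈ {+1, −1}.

Start at x=177: 177 → 30 → 53 → 205 → 148 → 73 → 69 → … (one orbit).
Cycle type of π: 256 + 1; total 2 cycles.
Σ(ℓ_i−1) = 257−2 = 255; sign = (−1)^255 = -1.
(96|257)_J = -1 (Zolotarev's lemma cross-check).

-1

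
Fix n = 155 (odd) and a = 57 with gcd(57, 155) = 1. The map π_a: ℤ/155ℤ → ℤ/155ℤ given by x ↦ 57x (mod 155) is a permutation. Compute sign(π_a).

Start at x=129: 129 → 68 → 1 → 57 → 149 → 123 → 36 → … (one orbit).
Decompose π into cycles: lengths [12, 12, 12, 12, 12, 12, 12, 12, 12, 12, 6, 6, 6, 6, 6, 4, 1] (17 cycles, including the fixed point 0).
155 − 17 = 138 transpositions; sign(π) = (−1)^138 = +1.

+1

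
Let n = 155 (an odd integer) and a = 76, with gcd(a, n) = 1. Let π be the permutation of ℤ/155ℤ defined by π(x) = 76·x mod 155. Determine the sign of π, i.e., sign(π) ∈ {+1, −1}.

Orbit of 111 under x↦76x: [111, 66, 56, 71, 126, 121, 51]… (length divides ord_155(76)).
π_76 has 15 disjoint cycles with lengths [15, 15, 15, 15, 15, 15, 15, 15, 15, 15, 1, 1, 1, 1, 1] on {0,…,154}.
n − c = 155 − 15 = 140; sign = (−1)^140 = +1.
(76|155)_J = +1 (Zolotarev's lemma cross-check).

+1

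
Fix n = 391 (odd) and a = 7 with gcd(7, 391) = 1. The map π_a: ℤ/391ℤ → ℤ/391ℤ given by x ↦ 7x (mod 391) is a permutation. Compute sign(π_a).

Trace 320: π^k(320) = [320, 285, 40, 280, 5, 35, 245] for k=0..6.
π_7 has 5 disjoint cycles with lengths [176, 176, 22, 16, 1] on {0,…,390}.
391 − 5 = 386 transpositions; sign(π) = (−1)^386 = +1.

+1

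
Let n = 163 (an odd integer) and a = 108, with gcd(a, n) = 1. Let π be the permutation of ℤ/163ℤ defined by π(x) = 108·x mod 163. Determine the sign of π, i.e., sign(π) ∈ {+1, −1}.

-1

Orbit of 121 under x↦108x: [121, 28, 90, 103, 40, 82, 54]… (length divides ord_163(108)).
The orbit structure of x ↦ 108x mod 163: 2 orbits of sizes [162, 1].
sign(π) = (−1)^{n − #cycles} = (−1)^{163−2} = (−1)^161 = -1.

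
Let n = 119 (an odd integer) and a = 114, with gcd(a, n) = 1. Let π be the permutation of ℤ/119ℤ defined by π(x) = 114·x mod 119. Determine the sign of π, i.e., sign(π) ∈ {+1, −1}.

Trace 106: π^k(106) = [106, 65, 32, 78, 86, 46, 8] for k=0..6.
Cycle lengths of π_114 on ℤ/119ℤ: [48, 48, 16, 3, 3, 1]; 6 cycles in total.
6 cycles on 119: each ℓ→(−1)^(ℓ−1), product (−1)^113 = -1.
Zolotarev: (114|119) = -1, matching the cycle-count sign.

-1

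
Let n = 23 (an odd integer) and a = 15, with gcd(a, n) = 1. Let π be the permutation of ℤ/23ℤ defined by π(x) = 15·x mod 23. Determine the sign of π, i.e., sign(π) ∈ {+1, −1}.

Trace 6: π^k(6) = [6, 21, 16, 10, 12, 19, 9] for k=0..6.
Decompose π into cycles: lengths [22, 1] (2 cycles, including the fixed point 0).
sign(π) = (−1)^{n − #cycles} = (−1)^{23−2} = (−1)^21 = -1.
Check: (15/23) = -1 by Zolotarev.

-1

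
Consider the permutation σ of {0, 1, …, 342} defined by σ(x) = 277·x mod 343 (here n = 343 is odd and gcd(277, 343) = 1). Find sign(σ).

+1

Orbit of 211 under x↦277x: [211, 137, 219, 295, 81, 142, 232]… (length divides ord_343(277)).
Cycle lengths of π_277 on ℤ/343ℤ: [147, 147, 21, 21, 3, 3, 1]; 7 cycles in total.
343 − 7 = 336 transpositions; sign(π) = (−1)^336 = +1.
The Jacobi symbol (277|343) = +1 (Zolotarev) agrees.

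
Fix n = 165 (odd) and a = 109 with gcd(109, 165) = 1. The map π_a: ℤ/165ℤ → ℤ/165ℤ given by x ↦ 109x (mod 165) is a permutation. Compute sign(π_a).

-1

Orbit of 1 under x↦109x: [1, 109]… (length divides ord_165(109)).
Cycle type of π: 2×81 + 1×3; total 84 cycles.
84 cycles on 165: each ℓ→(−1)^(ℓ−1), product (−1)^81 = -1.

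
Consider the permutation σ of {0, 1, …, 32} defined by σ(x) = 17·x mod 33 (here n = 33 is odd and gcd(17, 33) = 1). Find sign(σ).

Orbit of 25 under x↦17x: [25, 29, 31, 32, 16, 8, 4]… (length divides ord_33(17)).
The orbit structure of x ↦ 17x mod 33: 5 orbits of sizes [10, 10, 10, 2, 1].
n − c = 33 − 5 = 28; sign = (−1)^28 = +1.

+1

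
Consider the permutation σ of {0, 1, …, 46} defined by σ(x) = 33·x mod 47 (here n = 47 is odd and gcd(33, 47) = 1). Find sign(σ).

-1

Start at x=16: 16 → 11 → 34 → 41 → 37 → 46 → 14 → … (one orbit).
Cycle type of π: 46 + 1; total 2 cycles.
With 2 cycles on 47 points, sign = (−1)^{47−2} = -1.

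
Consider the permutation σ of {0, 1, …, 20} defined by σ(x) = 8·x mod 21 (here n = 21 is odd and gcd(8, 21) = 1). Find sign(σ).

Start at x=8: 8 → 1 → 8 (one orbit).
Cycle lengths of π_8 on ℤ/21ℤ: [2, 2, 2, 2, 2, 2, 2, 1, 1, 1, 1, 1, 1, 1]; 14 cycles in total.
21 − 14 = 7 transpositions; sign(π) = (−1)^7 = -1.

-1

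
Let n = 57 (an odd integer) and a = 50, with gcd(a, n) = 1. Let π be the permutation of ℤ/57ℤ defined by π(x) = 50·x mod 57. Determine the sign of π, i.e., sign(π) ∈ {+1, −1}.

+1

Trace 50: π^k(50) = [50, 49, 56, 7, 8, 1] for k=0..5.
Cycle lengths of π_50 on ℤ/57ℤ: [6, 6, 6, 6, 6, 6, 6, 6, 6, 2, 1]; 11 cycles in total.
11 cycles on 57: each ℓ→(−1)^(ℓ−1), product (−1)^46 = +1.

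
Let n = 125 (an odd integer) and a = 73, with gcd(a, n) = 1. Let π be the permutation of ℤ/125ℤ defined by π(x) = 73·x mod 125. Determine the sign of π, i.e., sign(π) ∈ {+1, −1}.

Trace 91: π^k(91) = [91, 18, 64, 47, 56, 88, 49] for k=0..6.
The orbit structure of x ↦ 73x mod 125: 4 orbits of sizes [100, 20, 4, 1].
125 − 4 = 121 transpositions; sign(π) = (−1)^121 = -1.

-1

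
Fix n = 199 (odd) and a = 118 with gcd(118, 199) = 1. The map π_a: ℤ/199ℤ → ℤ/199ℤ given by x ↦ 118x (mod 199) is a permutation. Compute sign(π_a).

-1

Trace 144: π^k(144) = [144, 77, 131, 135, 10, 185, 139] for k=0..6.
π_118 has 2 disjoint cycles with lengths [198, 1] on {0,…,198}.
n − c = 199 − 2 = 197; sign = (−1)^197 = -1.
Zolotarev: (118|199) = -1, matching the cycle-count sign.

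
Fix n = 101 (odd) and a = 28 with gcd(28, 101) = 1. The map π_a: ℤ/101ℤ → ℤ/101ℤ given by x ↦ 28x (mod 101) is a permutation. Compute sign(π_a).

-1

Orbit of 50 under x↦28x: [50, 87, 12, 33, 15, 16, 44]… (length divides ord_101(28)).
Cycle lengths of π_28 on ℤ/101ℤ: [100, 1]; 2 cycles in total.
101 − 2 = 99 transpositions; sign(π) = (−1)^99 = -1.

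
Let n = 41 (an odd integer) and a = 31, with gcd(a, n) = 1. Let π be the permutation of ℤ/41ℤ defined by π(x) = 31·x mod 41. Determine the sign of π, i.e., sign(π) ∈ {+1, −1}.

Trace 18: π^k(18) = [18, 25, 37, 40, 10, 23, 16] for k=0..6.
The orbit structure of x ↦ 31x mod 41: 5 orbits of sizes [10, 10, 10, 10, 1].
n − c = 41 − 5 = 36; sign = (−1)^36 = +1.
Via Zolotarev, sign(π_{31}) = (31|41) = +1.

+1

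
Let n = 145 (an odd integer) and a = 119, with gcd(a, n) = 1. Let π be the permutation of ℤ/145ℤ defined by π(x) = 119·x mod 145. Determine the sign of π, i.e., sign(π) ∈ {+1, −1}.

-1

Trace 79: π^k(79) = [79, 121, 44, 16, 19, 86, 84] for k=0..6.
π_119 has 8 disjoint cycles with lengths [28, 28, 28, 28, 28, 2, 2, 1] on {0,…,144}.
With 8 cycles on 145 points, sign = (−1)^{145−8} = -1.
Via Zolotarev, sign(π_{119}) = (119|145) = -1.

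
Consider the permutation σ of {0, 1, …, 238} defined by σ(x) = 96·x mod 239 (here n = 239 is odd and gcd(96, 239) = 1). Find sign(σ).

Trace 51: π^k(51) = [51, 116, 142, 9, 147, 11, 100] for k=0..6.
Cycle type of π: 119×2 + 1; total 3 cycles.
3 cycles on 239: each ℓ→(−1)^(ℓ−1), product (−1)^236 = +1.

+1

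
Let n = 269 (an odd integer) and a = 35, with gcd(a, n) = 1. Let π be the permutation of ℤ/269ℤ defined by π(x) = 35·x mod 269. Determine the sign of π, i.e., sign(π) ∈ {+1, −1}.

Orbit of 119 under x↦35x: [119, 130, 246, 2, 70, 29, 208]… (length divides ord_269(35)).
2 cycles of lengths [268, 1].
n − c = 269 − 2 = 267; sign = (−1)^267 = -1.
Zolotarev: (35|269) = -1, matching the cycle-count sign.

-1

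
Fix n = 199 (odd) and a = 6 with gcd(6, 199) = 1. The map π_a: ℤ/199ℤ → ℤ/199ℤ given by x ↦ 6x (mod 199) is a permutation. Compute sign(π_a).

-1

Orbit of 165 under x↦6x: [165, 194, 169, 19, 114, 87, 124]… (length divides ord_199(6)).
Cycle lengths of π_6 on ℤ/199ℤ: [198, 1]; 2 cycles in total.
n − c = 199 − 2 = 197; sign = (−1)^197 = -1.
Via Zolotarev, sign(π_{6}) = (6|199) = -1.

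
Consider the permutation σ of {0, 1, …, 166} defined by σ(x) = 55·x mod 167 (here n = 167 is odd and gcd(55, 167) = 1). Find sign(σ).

-1

Orbit of 37 under x↦55x: [37, 31, 35, 88, 164, 2, 110]… (length divides ord_167(55)).
2 cycles of lengths [166, 1].
2 cycles on 167: each ℓ→(−1)^(ℓ−1), product (−1)^165 = -1.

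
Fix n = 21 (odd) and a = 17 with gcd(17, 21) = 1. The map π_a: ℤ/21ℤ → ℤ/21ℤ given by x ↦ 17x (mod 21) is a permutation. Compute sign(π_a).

Orbit of 17 under x↦17x: [17, 16, 20, 4, 5, 1]… (length divides ord_21(17)).
π_17 has 5 disjoint cycles with lengths [6, 6, 6, 2, 1] on {0,…,20}.
sign(π) = (−1)^{n − #cycles} = (−1)^{21−5} = (−1)^16 = +1.
Via Zolotarev, sign(π_{17}) = (17|21) = +1.

+1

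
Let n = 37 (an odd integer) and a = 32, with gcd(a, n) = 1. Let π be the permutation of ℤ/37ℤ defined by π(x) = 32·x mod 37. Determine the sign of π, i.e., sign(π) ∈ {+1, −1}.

-1

Orbit of 36 under x↦32x: [36, 5, 12, 14, 4, 17, 26]… (length divides ord_37(32)).
Decompose π into cycles: lengths [36, 1] (2 cycles, including the fixed point 0).
With 2 cycles on 37 points, sign = (−1)^{37−2} = -1.
(32|37)_J = -1 (Zolotarev's lemma cross-check).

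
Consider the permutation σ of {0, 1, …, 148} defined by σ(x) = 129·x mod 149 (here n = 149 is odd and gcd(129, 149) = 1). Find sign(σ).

Orbit of 96 under x↦129x: [96, 17, 107, 95, 37, 5, 49]… (length divides ord_149(129)).
Cycle type of π: 37×4 + 1; total 5 cycles.
Σ(ℓ_i−1) = 149−5 = 144; sign = (−1)^144 = +1.
Zolotarev: (129|149) = +1, matching the cycle-count sign.

+1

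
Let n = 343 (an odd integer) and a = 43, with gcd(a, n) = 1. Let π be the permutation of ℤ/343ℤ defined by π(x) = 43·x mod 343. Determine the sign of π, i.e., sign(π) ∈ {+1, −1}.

Trace 8: π^k(8) = [8, 1, 43, 134, 274, 120, 15] for k=0..6.
19 cycles of lengths [49, 49, 49, 49, 49, 49, 7, 7, 7, 7, 7, 7, 1, 1, 1, 1, 1, 1, 1].
343 − 19 = 324 transpositions; sign(π) = (−1)^324 = +1.

+1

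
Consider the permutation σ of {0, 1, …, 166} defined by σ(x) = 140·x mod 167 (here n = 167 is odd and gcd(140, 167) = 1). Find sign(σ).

-1

Trace 71: π^k(71) = [71, 87, 156, 130, 164, 81, 151] for k=0..6.
2 cycles of lengths [166, 1].
167 − 2 = 165 transpositions; sign(π) = (−1)^165 = -1.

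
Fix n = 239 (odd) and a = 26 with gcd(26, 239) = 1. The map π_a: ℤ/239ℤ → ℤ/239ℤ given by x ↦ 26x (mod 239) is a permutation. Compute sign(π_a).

-1

Start at x=81: 81 → 194 → 25 → 172 → 170 → 118 → 200 → … (one orbit).
The orbit structure of x ↦ 26x mod 239: 2 orbits of sizes [238, 1].
Σ(ℓ_i−1) = 239−2 = 237; sign = (−1)^237 = -1.
Zolotarev: (26|239) = -1, matching the cycle-count sign.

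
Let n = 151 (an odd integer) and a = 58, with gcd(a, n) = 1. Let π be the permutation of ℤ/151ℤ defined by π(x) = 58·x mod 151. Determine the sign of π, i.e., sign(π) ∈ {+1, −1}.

+1

Start at x=43: 43 → 78 → 145 → 105 → 50 → 31 → 137 → … (one orbit).
π_58 has 3 disjoint cycles with lengths [75, 75, 1] on {0,…,150}.
sign(π) = (−1)^{n − #cycles} = (−1)^{151−3} = (−1)^148 = +1.
Check: (58/151) = +1 by Zolotarev.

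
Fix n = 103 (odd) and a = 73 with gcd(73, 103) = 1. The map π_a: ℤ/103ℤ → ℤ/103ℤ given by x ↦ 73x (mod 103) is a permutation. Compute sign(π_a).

-1

Orbit of 64 under x↦73x: [64, 37, 23, 31, 100, 90, 81]… (length divides ord_103(73)).
Decompose π into cycles: lengths [34, 34, 34, 1] (4 cycles, including the fixed point 0).
4 cycles on 103: each ℓ→(−1)^(ℓ−1), product (−1)^99 = -1.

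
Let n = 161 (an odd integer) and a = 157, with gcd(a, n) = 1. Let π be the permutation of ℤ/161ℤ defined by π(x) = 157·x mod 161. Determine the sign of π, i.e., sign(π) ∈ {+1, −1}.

Orbit of 50 under x↦157x: [50, 122, 156, 20, 81, 159, 8]… (length divides ord_161(157)).
Cycle lengths of π_157 on ℤ/161ℤ: [66, 66, 22, 6, 1]; 5 cycles in total.
With 5 cycles on 161 points, sign = (−1)^{161−5} = +1.
Check: (157/161) = +1 by Zolotarev.

+1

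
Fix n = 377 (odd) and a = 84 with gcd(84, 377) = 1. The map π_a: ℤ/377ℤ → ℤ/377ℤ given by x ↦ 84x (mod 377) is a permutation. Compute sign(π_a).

Start at x=303: 303 → 193 → 1 → 84 → 270 → 60 → 139 → … (one orbit).
Decompose π into cycles: lengths [84, 84, 84, 84, 28, 12, 1] (7 cycles, including the fixed point 0).
With 7 cycles on 377 points, sign = (−1)^{377−7} = +1.

+1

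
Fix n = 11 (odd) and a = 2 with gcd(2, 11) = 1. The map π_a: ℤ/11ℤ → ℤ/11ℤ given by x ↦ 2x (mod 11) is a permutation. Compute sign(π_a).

-1

Orbit of 4 under x↦2x: [4, 8, 5, 10, 9, 7, 3]… (length divides ord_11(2)).
The orbit structure of x ↦ 2x mod 11: 2 orbits of sizes [10, 1].
Σ(ℓ_i−1) = 11−2 = 9; sign = (−1)^9 = -1.
Zolotarev: (2|11) = -1, matching the cycle-count sign.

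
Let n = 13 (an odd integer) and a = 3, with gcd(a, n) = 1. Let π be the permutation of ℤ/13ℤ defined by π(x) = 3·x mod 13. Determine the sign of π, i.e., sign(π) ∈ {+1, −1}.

Orbit of 3 under x↦3x: [3, 9, 1]… (length divides ord_13(3)).
5 cycles of lengths [3, 3, 3, 3, 1].
With 5 cycles on 13 points, sign = (−1)^{13−5} = +1.

+1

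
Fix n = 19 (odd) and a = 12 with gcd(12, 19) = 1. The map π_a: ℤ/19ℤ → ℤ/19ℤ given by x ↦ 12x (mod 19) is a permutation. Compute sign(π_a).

-1

Start at x=1: 1 → 12 → 11 → 18 → 7 → 8 → 1 (one orbit).
The orbit structure of x ↦ 12x mod 19: 4 orbits of sizes [6, 6, 6, 1].
19 − 4 = 15 transpositions; sign(π) = (−1)^15 = -1.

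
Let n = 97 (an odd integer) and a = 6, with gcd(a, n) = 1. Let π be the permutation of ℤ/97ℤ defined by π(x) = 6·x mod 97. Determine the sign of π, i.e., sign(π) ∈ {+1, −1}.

Start at x=16: 16 → 96 → 91 → 61 → 75 → 62 → 81 → … (one orbit).
π_6 has 9 disjoint cycles with lengths [12, 12, 12, 12, 12, 12, 12, 12, 1] on {0,…,96}.
9 cycles on 97: each ℓ→(−1)^(ℓ−1), product (−1)^88 = +1.
(6|97)_J = +1 (Zolotarev's lemma cross-check).

+1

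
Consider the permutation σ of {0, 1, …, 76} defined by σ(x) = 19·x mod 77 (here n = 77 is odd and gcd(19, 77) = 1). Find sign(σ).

Orbit of 15 under x↦19x: [15, 54, 25, 13, 16, 73, 1]… (length divides ord_77(19)).
5 cycles of lengths [30, 30, 10, 6, 1].
Σ(ℓ_i−1) = 77−5 = 72; sign = (−1)^72 = +1.
The Jacobi symbol (19|77) = +1 (Zolotarev) agrees.

+1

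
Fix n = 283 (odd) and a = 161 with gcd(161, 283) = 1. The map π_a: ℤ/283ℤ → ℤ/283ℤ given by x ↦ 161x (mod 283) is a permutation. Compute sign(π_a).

Start at x=155: 155 → 51 → 4 → 78 → 106 → 86 → 262 → … (one orbit).
Cycle type of π: 47×6 + 1; total 7 cycles.
Σ(ℓ_i−1) = 283−7 = 276; sign = (−1)^276 = +1.
The Jacobi symbol (161|283) = +1 (Zolotarev) agrees.

+1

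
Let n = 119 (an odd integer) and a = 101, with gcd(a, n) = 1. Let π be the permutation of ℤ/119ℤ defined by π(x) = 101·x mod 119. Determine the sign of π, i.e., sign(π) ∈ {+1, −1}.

-1

Start at x=18: 18 → 33 → 1 → 101 → 86 → 118 → 18 (one orbit).
The orbit structure of x ↦ 101x mod 119: 26 orbits of sizes [6, 6, 6, 6, 6, 6, 6, 6, 6, 6, 6, 6, 6, 6, 6, 6, 6, 2, 2, 2, 2, 2, 2, 2, 2, 1].
With 26 cycles on 119 points, sign = (−1)^{119−26} = -1.
Zolotarev: (101|119) = -1, matching the cycle-count sign.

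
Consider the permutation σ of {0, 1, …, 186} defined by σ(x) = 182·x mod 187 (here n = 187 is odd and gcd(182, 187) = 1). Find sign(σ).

+1

Trace 16: π^k(16) = [16, 107, 26, 57, 89, 116, 168] for k=0..6.
Cycle type of π: 80×2 + 16 + 10 + 1; total 5 cycles.
Σ(ℓ_i−1) = 187−5 = 182; sign = (−1)^182 = +1.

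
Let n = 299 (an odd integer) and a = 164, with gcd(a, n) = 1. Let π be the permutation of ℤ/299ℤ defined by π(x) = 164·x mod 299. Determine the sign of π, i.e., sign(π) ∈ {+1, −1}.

Start at x=220: 220 → 200 → 209 → 190 → 64 → 31 → 1 → … (one orbit).
Cycle type of π: 44×6 + 11×2 + 4×3 + 1; total 12 cycles.
sign(π) = (−1)^{n − #cycles} = (−1)^{299−12} = (−1)^287 = -1.
The Jacobi symbol (164|299) = -1 (Zolotarev) agrees.

-1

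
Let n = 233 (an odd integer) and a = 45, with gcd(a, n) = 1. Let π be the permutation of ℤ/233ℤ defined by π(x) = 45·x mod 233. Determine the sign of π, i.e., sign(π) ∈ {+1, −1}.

-1

Orbit of 51 under x↦45x: [51, 198, 56, 190, 162, 67, 219]… (length divides ord_233(45)).
π_45 has 2 disjoint cycles with lengths [232, 1] on {0,…,232}.
2 cycles on 233: each ℓ→(−1)^(ℓ−1), product (−1)^231 = -1.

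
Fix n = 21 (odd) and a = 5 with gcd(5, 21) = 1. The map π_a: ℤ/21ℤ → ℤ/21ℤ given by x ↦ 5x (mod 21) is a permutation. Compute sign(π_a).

+1

Orbit of 20 under x↦5x: [20, 16, 17, 1, 5, 4]… (length divides ord_21(5)).
Cycle lengths of π_5 on ℤ/21ℤ: [6, 6, 6, 2, 1]; 5 cycles in total.
Σ(ℓ_i−1) = 21−5 = 16; sign = (−1)^16 = +1.
Via Zolotarev, sign(π_{5}) = (5|21) = +1.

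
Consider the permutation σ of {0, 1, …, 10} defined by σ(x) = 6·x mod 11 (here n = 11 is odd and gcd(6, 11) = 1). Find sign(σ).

-1

Trace 1: π^k(1) = [1, 6, 3, 7, 9, 10, 5] for k=0..6.
The orbit structure of x ↦ 6x mod 11: 2 orbits of sizes [10, 1].
n − c = 11 − 2 = 9; sign = (−1)^9 = -1.
Zolotarev: (6|11) = -1, matching the cycle-count sign.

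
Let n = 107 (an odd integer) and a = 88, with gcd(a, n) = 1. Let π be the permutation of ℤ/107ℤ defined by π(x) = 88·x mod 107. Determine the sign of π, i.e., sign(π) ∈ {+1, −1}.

Trace 103: π^k(103) = [103, 76, 54, 44, 20, 48, 51] for k=0..6.
2 cycles of lengths [106, 1].
With 2 cycles on 107 points, sign = (−1)^{107−2} = -1.
Check: (88/107) = -1 by Zolotarev.

-1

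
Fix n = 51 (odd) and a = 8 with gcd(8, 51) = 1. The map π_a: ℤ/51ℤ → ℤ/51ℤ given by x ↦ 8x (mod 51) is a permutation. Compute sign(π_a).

Start at x=2: 2 → 16 → 26 → 4 → 32 → 1 → 8 → … (one orbit).
Decompose π into cycles: lengths [8, 8, 8, 8, 8, 8, 2, 1] (8 cycles, including the fixed point 0).
51 − 8 = 43 transpositions; sign(π) = (−1)^43 = -1.

-1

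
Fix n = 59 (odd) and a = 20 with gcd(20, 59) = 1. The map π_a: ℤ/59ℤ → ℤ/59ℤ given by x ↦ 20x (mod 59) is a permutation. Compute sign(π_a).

+1

Orbit of 45 under x↦20x: [45, 15, 5, 41, 53, 57, 19]… (length divides ord_59(20)).
Cycle lengths of π_20 on ℤ/59ℤ: [29, 29, 1]; 3 cycles in total.
3 cycles on 59: each ℓ→(−1)^(ℓ−1), product (−1)^56 = +1.
Via Zolotarev, sign(π_{20}) = (20|59) = +1.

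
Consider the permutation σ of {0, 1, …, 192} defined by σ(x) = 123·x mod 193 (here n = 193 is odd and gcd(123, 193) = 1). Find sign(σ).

-1

Start at x=182: 182 → 191 → 140 → 43 → 78 → 137 → 60 → … (one orbit).
Cycle lengths of π_123 on ℤ/193ℤ: [192, 1]; 2 cycles in total.
sign(π) = (−1)^{n − #cycles} = (−1)^{193−2} = (−1)^191 = -1.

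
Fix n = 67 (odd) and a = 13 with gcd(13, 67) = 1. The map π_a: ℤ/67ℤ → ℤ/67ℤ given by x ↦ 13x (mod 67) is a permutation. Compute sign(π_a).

Trace 11: π^k(11) = [11, 9, 50, 47, 8, 37, 12] for k=0..6.
π_13 has 2 disjoint cycles with lengths [66, 1] on {0,…,66}.
n − c = 67 − 2 = 65; sign = (−1)^65 = -1.

-1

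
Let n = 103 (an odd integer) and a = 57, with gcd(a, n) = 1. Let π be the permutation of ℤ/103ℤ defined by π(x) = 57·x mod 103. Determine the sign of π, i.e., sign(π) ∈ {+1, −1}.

-1

Start at x=47: 47 → 1 → 57 → 56 → 102 → 46 → 47 (one orbit).
π_57 has 18 disjoint cycles with lengths [6, 6, 6, 6, 6, 6, 6, 6, 6, 6, 6, 6, 6, 6, 6, 6, 6, 1] on {0,…,102}.
Σ(ℓ_i−1) = 103−18 = 85; sign = (−1)^85 = -1.
Via Zolotarev, sign(π_{57}) = (57|103) = -1.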